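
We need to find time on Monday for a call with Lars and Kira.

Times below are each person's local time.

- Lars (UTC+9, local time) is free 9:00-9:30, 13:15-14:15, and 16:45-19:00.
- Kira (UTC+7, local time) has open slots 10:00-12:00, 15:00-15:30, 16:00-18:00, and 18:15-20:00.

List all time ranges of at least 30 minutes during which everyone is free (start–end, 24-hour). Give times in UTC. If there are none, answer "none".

Lars → UTC: 00:00–00:30, 04:15–05:15, 07:45–10:00.
Kira → UTC: 03:00–05:00, 08:00–08:30, 09:00–11:00, 11:15–13:00.
Lars ∩ Kira: 04:15–05:00, 08:00–08:30, 09:00–10:00.
Windows ≥ 30 min: 04:15–05:00, 08:00–08:30, 09:00–10:00.

04:15–05:00, 08:00–08:30, 09:00–10:00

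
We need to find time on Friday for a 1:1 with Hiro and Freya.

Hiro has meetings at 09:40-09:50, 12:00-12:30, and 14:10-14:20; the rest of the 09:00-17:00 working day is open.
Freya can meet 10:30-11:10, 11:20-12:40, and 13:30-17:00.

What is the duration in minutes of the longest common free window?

160 minutes

Hiro free within 09:00–17:00: 09:00–09:40, 09:50–12:00, 12:30–14:10, 14:20–17:00.
Hiro ∩ Freya: 10:30–11:10, 11:20–12:00, 12:30–12:40, 13:30–14:10, 14:20–17:00.
Common window lengths: 40, 40, 10, 40, 160 min; longest is 160.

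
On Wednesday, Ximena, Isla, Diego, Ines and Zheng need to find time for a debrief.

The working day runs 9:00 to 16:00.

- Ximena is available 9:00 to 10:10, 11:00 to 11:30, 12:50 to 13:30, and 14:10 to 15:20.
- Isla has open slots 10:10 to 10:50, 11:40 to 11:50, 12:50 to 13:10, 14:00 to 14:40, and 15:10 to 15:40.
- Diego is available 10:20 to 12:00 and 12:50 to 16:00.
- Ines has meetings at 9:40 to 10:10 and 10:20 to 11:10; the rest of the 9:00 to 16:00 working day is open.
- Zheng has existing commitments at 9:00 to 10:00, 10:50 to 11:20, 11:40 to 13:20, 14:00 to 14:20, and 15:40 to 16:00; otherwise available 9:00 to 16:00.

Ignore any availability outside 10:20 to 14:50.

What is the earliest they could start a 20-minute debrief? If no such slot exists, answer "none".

14:20

Ines free within 09:00–16:00: 09:00–09:40, 10:10–10:20, 11:10–16:00.
Zheng free within 09:00–16:00: 10:00–10:50, 11:20–11:40, 13:20–14:00, 14:20–15:40.
Ximena ∩ Isla: 12:50–13:10, 14:10–14:40, 15:10–15:20.
Ximena ∩ Isla ∩ Diego: 12:50–13:10, 14:10–14:40, 15:10–15:20.
Ximena ∩ Isla ∩ Diego ∩ Ines: 12:50–13:10, 14:10–14:40, 15:10–15:20.
Ximena ∩ Isla ∩ Diego ∩ Ines ∩ Zheng: 14:20–14:40, 15:10–15:20.
Restricted to 10:20–14:50: 14:20–14:40.
Windows ≥ 20 min: 14:20–14:40.
Earliest such window starts at 14:20.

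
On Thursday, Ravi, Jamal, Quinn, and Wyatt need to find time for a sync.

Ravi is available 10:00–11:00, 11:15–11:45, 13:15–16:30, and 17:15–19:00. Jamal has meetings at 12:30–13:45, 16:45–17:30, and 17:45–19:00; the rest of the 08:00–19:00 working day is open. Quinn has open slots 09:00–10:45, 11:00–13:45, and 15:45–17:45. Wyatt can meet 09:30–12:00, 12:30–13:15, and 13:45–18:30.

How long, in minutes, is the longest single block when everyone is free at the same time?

45 minutes

Jamal free within 08:00–19:00: 08:00–12:30, 13:45–16:45, 17:30–17:45.
Ravi ∩ Jamal: 10:00–11:00, 11:15–11:45, 13:45–16:30, 17:30–17:45.
Ravi ∩ Jamal ∩ Quinn: 10:00–10:45, 11:15–11:45, 15:45–16:30, 17:30–17:45.
Ravi ∩ Jamal ∩ Quinn ∩ Wyatt: 10:00–10:45, 11:15–11:45, 15:45–16:30, 17:30–17:45.
Common window lengths: 45, 30, 45, 15 min; longest is 45.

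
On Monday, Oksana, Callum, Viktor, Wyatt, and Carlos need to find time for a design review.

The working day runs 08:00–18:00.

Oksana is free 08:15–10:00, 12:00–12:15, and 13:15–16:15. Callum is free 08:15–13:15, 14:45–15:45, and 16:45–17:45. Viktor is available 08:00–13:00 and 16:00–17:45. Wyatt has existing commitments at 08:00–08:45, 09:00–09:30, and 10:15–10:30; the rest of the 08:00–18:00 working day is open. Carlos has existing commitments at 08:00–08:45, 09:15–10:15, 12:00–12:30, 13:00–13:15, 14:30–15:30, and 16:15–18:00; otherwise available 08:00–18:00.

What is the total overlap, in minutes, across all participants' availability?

15 minutes

Wyatt free within 08:00–18:00: 08:45–09:00, 09:30–10:15, 10:30–18:00.
Carlos free within 08:00–18:00: 08:45–09:15, 10:15–12:00, 12:30–13:00, 13:15–14:30, 15:30–16:15.
Oksana ∩ Callum: 08:15–10:00, 12:00–12:15, 14:45–15:45.
Oksana ∩ Callum ∩ Viktor: 08:15–10:00, 12:00–12:15.
Oksana ∩ Callum ∩ Viktor ∩ Wyatt: 08:45–09:00, 09:30–10:00, 12:00–12:15.
Oksana ∩ Callum ∩ Viktor ∩ Wyatt ∩ Carlos: 08:45–09:00.
Total common minutes: 15.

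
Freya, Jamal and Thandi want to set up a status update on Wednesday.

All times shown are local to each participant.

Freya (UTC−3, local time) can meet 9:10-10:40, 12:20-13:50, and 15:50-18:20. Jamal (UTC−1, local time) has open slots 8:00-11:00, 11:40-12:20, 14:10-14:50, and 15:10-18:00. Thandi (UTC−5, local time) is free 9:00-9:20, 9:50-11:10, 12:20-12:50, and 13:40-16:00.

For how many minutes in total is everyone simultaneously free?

40 minutes

Freya → UTC: 12:10–13:40, 15:20–16:50, 18:50–21:20.
Jamal → UTC: 09:00–12:00, 12:40–13:20, 15:10–15:50, 16:10–19:00.
Thandi → UTC: 14:00–14:20, 14:50–16:10, 17:20–17:50, 18:40–21:00.
Freya ∩ Jamal: 12:40–13:20, 15:20–15:50, 16:10–16:50, 18:50–19:00.
Freya ∩ Jamal ∩ Thandi: 15:20–15:50, 18:50–19:00.
Total common minutes: 30 + 10 = 40.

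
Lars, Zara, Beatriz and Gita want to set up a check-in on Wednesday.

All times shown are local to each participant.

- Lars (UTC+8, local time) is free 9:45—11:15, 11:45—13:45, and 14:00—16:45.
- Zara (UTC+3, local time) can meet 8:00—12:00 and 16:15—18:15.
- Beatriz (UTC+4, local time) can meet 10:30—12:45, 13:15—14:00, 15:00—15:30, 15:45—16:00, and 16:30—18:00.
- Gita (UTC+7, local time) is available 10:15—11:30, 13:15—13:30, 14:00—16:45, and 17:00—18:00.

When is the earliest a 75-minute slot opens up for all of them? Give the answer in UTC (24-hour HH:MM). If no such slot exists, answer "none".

07:00

Lars → UTC: 01:45–03:15, 03:45–05:45, 06:00–08:45.
Zara → UTC: 05:00–09:00, 13:15–15:15.
Beatriz → UTC: 06:30–08:45, 09:15–10:00, 11:00–11:30, 11:45–12:00, 12:30–14:00.
Gita → UTC: 03:15–04:30, 06:15–06:30, 07:00–09:45, 10:00–11:00.
Lars ∩ Zara: 05:00–05:45, 06:00–08:45.
Lars ∩ Zara ∩ Beatriz: 06:30–08:45.
Lars ∩ Zara ∩ Beatriz ∩ Gita: 07:00–08:45.
Windows ≥ 75 min: 07:00–08:45.
Earliest such window starts at 07:00.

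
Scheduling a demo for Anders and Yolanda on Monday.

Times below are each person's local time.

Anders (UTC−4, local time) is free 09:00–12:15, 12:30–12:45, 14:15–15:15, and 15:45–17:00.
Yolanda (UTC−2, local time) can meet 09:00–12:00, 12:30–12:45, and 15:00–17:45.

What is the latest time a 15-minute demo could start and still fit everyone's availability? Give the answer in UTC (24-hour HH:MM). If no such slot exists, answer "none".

Anders → UTC: 13:00–16:15, 16:30–16:45, 18:15–19:15, 19:45–21:00.
Yolanda → UTC: 11:00–14:00, 14:30–14:45, 17:00–19:45.
Anders ∩ Yolanda: 13:00–14:00, 14:30–14:45, 18:15–19:15.
Windows ≥ 15 min: 13:00–14:00, 14:30–14:45, 18:15–19:15.
Latest start in the last window 18:15–19:15 is 19:15 − 15 min = 19:00.

19:00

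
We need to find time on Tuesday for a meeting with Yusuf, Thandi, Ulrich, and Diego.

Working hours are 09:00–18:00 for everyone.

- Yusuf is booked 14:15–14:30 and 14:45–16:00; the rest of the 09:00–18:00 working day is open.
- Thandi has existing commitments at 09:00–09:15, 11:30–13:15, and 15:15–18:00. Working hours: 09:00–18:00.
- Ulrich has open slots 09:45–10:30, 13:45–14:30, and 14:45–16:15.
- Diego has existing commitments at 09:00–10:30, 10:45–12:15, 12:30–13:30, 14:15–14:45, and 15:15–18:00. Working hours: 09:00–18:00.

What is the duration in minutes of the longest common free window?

30 minutes

Yusuf free within 09:00–18:00: 09:00–14:15, 14:30–14:45, 16:00–18:00.
Thandi free within 09:00–18:00: 09:15–11:30, 13:15–15:15.
Diego free within 09:00–18:00: 10:30–10:45, 12:15–12:30, 13:30–14:15, 14:45–15:15.
Yusuf ∩ Thandi: 09:15–11:30, 13:15–14:15, 14:30–14:45.
Yusuf ∩ Thandi ∩ Ulrich: 09:45–10:30, 13:45–14:15.
Yusuf ∩ Thandi ∩ Ulrich ∩ Diego: 13:45–14:15.
Single common window of 30 minutes.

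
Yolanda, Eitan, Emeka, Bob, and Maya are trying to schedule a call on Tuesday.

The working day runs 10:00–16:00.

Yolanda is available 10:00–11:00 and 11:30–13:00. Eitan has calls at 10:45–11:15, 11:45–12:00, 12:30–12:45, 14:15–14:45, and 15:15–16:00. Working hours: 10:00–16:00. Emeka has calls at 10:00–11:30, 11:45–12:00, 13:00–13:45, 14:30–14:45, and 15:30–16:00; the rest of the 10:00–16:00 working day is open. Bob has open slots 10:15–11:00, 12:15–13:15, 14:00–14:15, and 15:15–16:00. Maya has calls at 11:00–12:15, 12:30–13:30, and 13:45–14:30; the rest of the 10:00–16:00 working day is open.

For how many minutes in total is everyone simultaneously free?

15 minutes

Eitan free within 10:00–16:00: 10:00–10:45, 11:15–11:45, 12:00–12:30, 12:45–14:15, 14:45–15:15.
Emeka free within 10:00–16:00: 11:30–11:45, 12:00–13:00, 13:45–14:30, 14:45–15:30.
Maya free within 10:00–16:00: 10:00–11:00, 12:15–12:30, 13:30–13:45, 14:30–16:00.
Yolanda ∩ Eitan: 10:00–10:45, 11:30–11:45, 12:00–12:30, 12:45–13:00.
Yolanda ∩ Eitan ∩ Emeka: 11:30–11:45, 12:00–12:30, 12:45–13:00.
Yolanda ∩ Eitan ∩ Emeka ∩ Bob: 12:15–12:30, 12:45–13:00.
Yolanda ∩ Eitan ∩ Emeka ∩ Bob ∩ Maya: 12:15–12:30.
Total common minutes: 15.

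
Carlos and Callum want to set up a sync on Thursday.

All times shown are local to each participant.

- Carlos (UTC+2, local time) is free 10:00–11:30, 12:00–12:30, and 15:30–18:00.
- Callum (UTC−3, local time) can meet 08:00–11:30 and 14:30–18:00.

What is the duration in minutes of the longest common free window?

60 minutes

Carlos → UTC: 08:00–09:30, 10:00–10:30, 13:30–16:00.
Callum → UTC: 11:00–14:30, 17:30–21:00.
Carlos ∩ Callum: 13:30–14:30.
Single common window of 60 minutes.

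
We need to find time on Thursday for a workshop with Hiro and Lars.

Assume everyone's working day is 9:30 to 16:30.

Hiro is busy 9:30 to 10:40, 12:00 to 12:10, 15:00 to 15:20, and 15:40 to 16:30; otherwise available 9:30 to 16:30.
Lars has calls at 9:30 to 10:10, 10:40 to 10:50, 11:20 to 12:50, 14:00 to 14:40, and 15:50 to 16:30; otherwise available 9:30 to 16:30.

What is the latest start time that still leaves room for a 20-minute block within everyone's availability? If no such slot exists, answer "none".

15:20

Hiro free within 09:30–16:30: 10:40–12:00, 12:10–15:00, 15:20–15:40.
Lars free within 09:30–16:30: 10:10–10:40, 10:50–11:20, 12:50–14:00, 14:40–15:50.
Hiro ∩ Lars: 10:50–11:20, 12:50–14:00, 14:40–15:00, 15:20–15:40.
Windows ≥ 20 min: 10:50–11:20, 12:50–14:00, 14:40–15:00, 15:20–15:40.
Latest start in the last window 15:20–15:40 is 15:40 − 20 min = 15:20.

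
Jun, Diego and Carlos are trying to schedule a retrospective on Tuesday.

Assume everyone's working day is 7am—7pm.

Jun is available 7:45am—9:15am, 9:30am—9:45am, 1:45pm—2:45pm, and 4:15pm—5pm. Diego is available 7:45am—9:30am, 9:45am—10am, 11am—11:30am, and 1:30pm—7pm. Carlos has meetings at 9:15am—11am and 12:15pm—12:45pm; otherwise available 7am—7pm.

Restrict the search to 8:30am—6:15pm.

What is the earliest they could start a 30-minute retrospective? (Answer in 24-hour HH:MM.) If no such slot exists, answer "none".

Carlos free within 07:00–19:00: 07:00–09:15, 11:00–12:15, 12:45–19:00.
Jun ∩ Diego: 07:45–09:15, 13:45–14:45, 16:15–17:00.
Jun ∩ Diego ∩ Carlos: 07:45–09:15, 13:45–14:45, 16:15–17:00.
Restricted to 08:30–18:15: 08:30–09:15, 13:45–14:45, 16:15–17:00.
Windows ≥ 30 min: 08:30–09:15, 13:45–14:45, 16:15–17:00.
Earliest such window starts at 08:30.

08:30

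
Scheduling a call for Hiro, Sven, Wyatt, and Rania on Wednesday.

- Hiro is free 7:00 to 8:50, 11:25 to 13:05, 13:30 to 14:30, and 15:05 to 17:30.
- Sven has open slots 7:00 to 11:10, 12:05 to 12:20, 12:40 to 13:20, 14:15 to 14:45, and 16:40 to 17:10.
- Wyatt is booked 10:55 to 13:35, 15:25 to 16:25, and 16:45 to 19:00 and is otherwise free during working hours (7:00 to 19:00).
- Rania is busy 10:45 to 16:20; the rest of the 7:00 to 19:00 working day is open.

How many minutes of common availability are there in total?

Wyatt free within 07:00–19:00: 07:00–10:55, 13:35–15:25, 16:25–16:45.
Rania free within 07:00–19:00: 07:00–10:45, 16:20–19:00.
Hiro ∩ Sven: 07:00–08:50, 12:05–12:20, 12:40–13:05, 14:15–14:30, 16:40–17:10.
Hiro ∩ Sven ∩ Wyatt: 07:00–08:50, 14:15–14:30, 16:40–16:45.
Hiro ∩ Sven ∩ Wyatt ∩ Rania: 07:00–08:50, 16:40–16:45.
Total common minutes: 110 + 5 = 115.

115 minutes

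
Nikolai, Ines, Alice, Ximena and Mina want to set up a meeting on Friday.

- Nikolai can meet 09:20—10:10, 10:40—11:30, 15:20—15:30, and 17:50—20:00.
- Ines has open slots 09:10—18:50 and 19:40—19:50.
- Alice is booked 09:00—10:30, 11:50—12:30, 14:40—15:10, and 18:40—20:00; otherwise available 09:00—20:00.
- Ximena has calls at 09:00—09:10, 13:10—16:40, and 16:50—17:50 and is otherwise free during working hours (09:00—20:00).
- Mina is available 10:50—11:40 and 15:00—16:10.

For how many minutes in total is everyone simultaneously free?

40 minutes

Alice free within 09:00–20:00: 10:30–11:50, 12:30–14:40, 15:10–18:40.
Ximena free within 09:00–20:00: 09:10–13:10, 16:40–16:50, 17:50–20:00.
Nikolai ∩ Ines: 09:20–10:10, 10:40–11:30, 15:20–15:30, 17:50–18:50, 19:40–19:50.
Nikolai ∩ Ines ∩ Alice: 10:40–11:30, 15:20–15:30, 17:50–18:40.
Nikolai ∩ Ines ∩ Alice ∩ Ximena: 10:40–11:30, 17:50–18:40.
Nikolai ∩ Ines ∩ Alice ∩ Ximena ∩ Mina: 10:50–11:30.
Total common minutes: 40.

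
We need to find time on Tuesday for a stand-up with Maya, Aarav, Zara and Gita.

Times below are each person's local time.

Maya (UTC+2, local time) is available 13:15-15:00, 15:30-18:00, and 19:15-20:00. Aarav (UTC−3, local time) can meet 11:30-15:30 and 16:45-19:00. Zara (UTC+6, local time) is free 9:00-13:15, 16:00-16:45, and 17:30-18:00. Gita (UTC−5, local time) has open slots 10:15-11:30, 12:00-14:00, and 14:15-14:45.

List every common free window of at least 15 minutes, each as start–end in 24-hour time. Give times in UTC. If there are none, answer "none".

none

Maya → UTC: 11:15–13:00, 13:30–16:00, 17:15–18:00.
Aarav → UTC: 14:30–18:30, 19:45–22:00.
Zara → UTC: 03:00–07:15, 10:00–10:45, 11:30–12:00.
Gita → UTC: 15:15–16:30, 17:00–19:00, 19:15–19:45.
Maya ∩ Aarav: 14:30–16:00, 17:15–18:00.
Maya ∩ Aarav ∩ Zara: (none).
Maya ∩ Aarav ∩ Zara ∩ Gita: (none).
Windows ≥ 15 min: (none).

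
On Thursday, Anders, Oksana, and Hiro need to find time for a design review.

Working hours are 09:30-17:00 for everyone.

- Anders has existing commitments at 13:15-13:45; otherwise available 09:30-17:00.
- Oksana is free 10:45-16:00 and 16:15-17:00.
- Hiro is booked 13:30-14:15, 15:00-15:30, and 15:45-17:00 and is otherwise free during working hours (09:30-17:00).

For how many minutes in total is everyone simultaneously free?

210 minutes

Anders free within 09:30–17:00: 09:30–13:15, 13:45–17:00.
Hiro free within 09:30–17:00: 09:30–13:30, 14:15–15:00, 15:30–15:45.
Anders ∩ Oksana: 10:45–13:15, 13:45–16:00, 16:15–17:00.
Anders ∩ Oksana ∩ Hiro: 10:45–13:15, 14:15–15:00, 15:30–15:45.
Total common minutes: 150 + 45 + 15 = 210.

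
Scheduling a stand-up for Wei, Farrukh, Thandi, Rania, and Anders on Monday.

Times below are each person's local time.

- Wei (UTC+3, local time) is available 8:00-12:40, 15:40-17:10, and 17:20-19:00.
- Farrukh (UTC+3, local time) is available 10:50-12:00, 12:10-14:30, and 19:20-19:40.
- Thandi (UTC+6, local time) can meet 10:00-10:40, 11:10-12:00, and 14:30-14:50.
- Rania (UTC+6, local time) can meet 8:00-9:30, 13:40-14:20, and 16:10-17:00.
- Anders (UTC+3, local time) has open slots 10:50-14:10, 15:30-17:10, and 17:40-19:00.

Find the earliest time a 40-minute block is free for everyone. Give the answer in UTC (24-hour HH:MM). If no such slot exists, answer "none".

Wei → UTC: 05:00–09:40, 12:40–14:10, 14:20–16:00.
Farrukh → UTC: 07:50–09:00, 09:10–11:30, 16:20–16:40.
Thandi → UTC: 04:00–04:40, 05:10–06:00, 08:30–08:50.
Rania → UTC: 02:00–03:30, 07:40–08:20, 10:10–11:00.
Anders → UTC: 07:50–11:10, 12:30–14:10, 14:40–16:00.
Wei ∩ Farrukh: 07:50–09:00, 09:10–09:40.
Wei ∩ Farrukh ∩ Thandi: 08:30–08:50.
Wei ∩ Farrukh ∩ Thandi ∩ Rania: (none).
Wei ∩ Farrukh ∩ Thandi ∩ Rania ∩ Anders: (none).
Windows ≥ 40 min: (none).

none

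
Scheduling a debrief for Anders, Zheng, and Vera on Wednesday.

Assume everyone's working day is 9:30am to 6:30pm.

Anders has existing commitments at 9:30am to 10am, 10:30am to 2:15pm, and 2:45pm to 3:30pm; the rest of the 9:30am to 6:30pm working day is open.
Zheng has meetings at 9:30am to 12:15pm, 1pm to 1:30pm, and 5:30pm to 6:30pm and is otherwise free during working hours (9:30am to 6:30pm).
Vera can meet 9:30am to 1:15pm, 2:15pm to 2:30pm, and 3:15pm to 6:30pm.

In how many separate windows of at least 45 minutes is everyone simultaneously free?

1

Anders free within 09:30–18:30: 10:00–10:30, 14:15–14:45, 15:30–18:30.
Zheng free within 09:30–18:30: 12:15–13:00, 13:30–17:30.
Anders ∩ Zheng: 14:15–14:45, 15:30–17:30.
Anders ∩ Zheng ∩ Vera: 14:15–14:30, 15:30–17:30.
Windows ≥ 45 min: 15:30–17:30.
That's 1 window.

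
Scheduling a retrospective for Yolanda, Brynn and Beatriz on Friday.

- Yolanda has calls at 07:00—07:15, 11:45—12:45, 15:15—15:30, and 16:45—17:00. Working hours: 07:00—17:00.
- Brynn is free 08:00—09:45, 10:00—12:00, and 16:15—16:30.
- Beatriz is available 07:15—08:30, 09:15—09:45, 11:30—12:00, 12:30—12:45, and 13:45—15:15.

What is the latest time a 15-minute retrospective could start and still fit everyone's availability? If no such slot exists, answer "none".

Yolanda free within 07:00–17:00: 07:15–11:45, 12:45–15:15, 15:30–16:45.
Yolanda ∩ Brynn: 08:00–09:45, 10:00–11:45, 16:15–16:30.
Yolanda ∩ Brynn ∩ Beatriz: 08:00–08:30, 09:15–09:45, 11:30–11:45.
Windows ≥ 15 min: 08:00–08:30, 09:15–09:45, 11:30–11:45.
Latest start in the last window 11:30–11:45 is 11:45 − 15 min = 11:30.

11:30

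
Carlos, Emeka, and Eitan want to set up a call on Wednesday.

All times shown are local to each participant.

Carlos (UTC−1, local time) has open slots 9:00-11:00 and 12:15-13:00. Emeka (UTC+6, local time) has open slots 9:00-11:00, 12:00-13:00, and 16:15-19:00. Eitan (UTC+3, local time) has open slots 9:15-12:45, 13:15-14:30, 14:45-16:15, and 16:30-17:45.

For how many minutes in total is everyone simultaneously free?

Carlos → UTC: 10:00–12:00, 13:15–14:00.
Emeka → UTC: 03:00–05:00, 06:00–07:00, 10:15–13:00.
Eitan → UTC: 06:15–09:45, 10:15–11:30, 11:45–13:15, 13:30–14:45.
Carlos ∩ Emeka: 10:15–12:00.
Carlos ∩ Emeka ∩ Eitan: 10:15–11:30, 11:45–12:00.
Total common minutes: 75 + 15 = 90.

90 minutes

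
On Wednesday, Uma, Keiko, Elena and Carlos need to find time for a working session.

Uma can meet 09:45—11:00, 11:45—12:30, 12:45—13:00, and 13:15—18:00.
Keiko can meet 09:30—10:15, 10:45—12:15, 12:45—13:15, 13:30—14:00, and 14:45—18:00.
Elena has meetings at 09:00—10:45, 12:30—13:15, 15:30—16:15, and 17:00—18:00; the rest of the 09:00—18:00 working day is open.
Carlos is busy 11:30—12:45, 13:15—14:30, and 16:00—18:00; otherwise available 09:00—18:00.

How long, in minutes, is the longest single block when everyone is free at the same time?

Elena free within 09:00–18:00: 10:45–12:30, 13:15–15:30, 16:15–17:00.
Carlos free within 09:00–18:00: 09:00–11:30, 12:45–13:15, 14:30–16:00.
Uma ∩ Keiko: 09:45–10:15, 10:45–11:00, 11:45–12:15, 12:45–13:00, 13:30–14:00, 14:45–18:00.
Uma ∩ Keiko ∩ Elena: 10:45–11:00, 11:45–12:15, 13:30–14:00, 14:45–15:30, 16:15–17:00.
Uma ∩ Keiko ∩ Elena ∩ Carlos: 10:45–11:00, 14:45–15:30.
Common window lengths: 15, 45 min; longest is 45.

45 minutes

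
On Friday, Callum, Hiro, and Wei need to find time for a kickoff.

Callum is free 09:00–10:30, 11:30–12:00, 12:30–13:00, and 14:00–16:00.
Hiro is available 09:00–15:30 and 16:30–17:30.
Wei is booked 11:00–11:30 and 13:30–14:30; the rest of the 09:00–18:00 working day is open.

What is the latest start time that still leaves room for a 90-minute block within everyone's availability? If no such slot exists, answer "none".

09:00

Wei free within 09:00–18:00: 09:00–11:00, 11:30–13:30, 14:30–18:00.
Callum ∩ Hiro: 09:00–10:30, 11:30–12:00, 12:30–13:00, 14:00–15:30.
Callum ∩ Hiro ∩ Wei: 09:00–10:30, 11:30–12:00, 12:30–13:00, 14:30–15:30.
Windows ≥ 90 min: 09:00–10:30.
Latest start in the last window 09:00–10:30 is 10:30 − 90 min = 09:00.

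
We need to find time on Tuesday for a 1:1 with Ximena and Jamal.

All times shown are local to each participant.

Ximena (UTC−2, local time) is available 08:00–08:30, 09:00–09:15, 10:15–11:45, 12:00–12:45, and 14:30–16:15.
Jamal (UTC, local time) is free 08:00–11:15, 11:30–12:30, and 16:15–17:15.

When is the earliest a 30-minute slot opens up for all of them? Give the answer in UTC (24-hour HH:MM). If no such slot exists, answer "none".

10:00

Ximena → UTC: 10:00–10:30, 11:00–11:15, 12:15–13:45, 14:00–14:45, 16:30–18:15.
Jamal → UTC: 08:00–11:15, 11:30–12:30, 16:15–17:15.
Ximena ∩ Jamal: 10:00–10:30, 11:00–11:15, 12:15–12:30, 16:30–17:15.
Windows ≥ 30 min: 10:00–10:30, 16:30–17:15.
Earliest such window starts at 10:00.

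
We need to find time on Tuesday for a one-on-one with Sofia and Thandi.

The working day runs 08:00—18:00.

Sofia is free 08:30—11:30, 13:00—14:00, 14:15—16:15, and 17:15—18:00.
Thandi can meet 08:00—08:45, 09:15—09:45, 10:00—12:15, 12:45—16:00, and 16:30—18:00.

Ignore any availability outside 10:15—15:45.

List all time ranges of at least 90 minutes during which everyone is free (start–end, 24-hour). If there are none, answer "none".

Sofia ∩ Thandi: 08:30–08:45, 09:15–09:45, 10:00–11:30, 13:00–14:00, 14:15–16:00, 17:15–18:00.
Restricted to 10:15–15:45: 10:15–11:30, 13:00–14:00, 14:15–15:45.
Windows ≥ 90 min: 14:15–15:45.

14:15–15:45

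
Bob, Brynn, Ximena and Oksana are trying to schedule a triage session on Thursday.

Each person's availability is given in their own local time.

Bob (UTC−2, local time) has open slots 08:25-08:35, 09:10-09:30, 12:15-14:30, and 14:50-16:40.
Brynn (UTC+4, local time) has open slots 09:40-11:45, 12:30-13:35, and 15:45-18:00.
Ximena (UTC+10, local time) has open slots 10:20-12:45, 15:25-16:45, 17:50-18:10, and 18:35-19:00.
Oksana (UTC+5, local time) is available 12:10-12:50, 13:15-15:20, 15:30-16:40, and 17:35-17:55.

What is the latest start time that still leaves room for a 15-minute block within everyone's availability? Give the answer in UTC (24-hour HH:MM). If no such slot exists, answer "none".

none

Bob → UTC: 10:25–10:35, 11:10–11:30, 14:15–16:30, 16:50–18:40.
Brynn → UTC: 05:40–07:45, 08:30–09:35, 11:45–14:00.
Ximena → UTC: 00:20–02:45, 05:25–06:45, 07:50–08:10, 08:35–09:00.
Oksana → UTC: 07:10–07:50, 08:15–10:20, 10:30–11:40, 12:35–12:55.
Bob ∩ Brynn: (none).
Bob ∩ Brynn ∩ Ximena: (none).
Bob ∩ Brynn ∩ Ximena ∩ Oksana: (none).
Windows ≥ 15 min: (none).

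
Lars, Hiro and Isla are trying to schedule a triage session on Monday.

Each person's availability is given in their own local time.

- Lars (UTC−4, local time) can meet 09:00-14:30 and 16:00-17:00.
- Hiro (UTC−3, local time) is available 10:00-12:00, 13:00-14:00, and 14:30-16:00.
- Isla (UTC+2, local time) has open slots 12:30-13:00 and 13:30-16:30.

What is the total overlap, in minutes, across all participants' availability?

90 minutes

Lars → UTC: 13:00–18:30, 20:00–21:00.
Hiro → UTC: 13:00–15:00, 16:00–17:00, 17:30–19:00.
Isla → UTC: 10:30–11:00, 11:30–14:30.
Lars ∩ Hiro: 13:00–15:00, 16:00–17:00, 17:30–18:30.
Lars ∩ Hiro ∩ Isla: 13:00–14:30.
Total common minutes: 90.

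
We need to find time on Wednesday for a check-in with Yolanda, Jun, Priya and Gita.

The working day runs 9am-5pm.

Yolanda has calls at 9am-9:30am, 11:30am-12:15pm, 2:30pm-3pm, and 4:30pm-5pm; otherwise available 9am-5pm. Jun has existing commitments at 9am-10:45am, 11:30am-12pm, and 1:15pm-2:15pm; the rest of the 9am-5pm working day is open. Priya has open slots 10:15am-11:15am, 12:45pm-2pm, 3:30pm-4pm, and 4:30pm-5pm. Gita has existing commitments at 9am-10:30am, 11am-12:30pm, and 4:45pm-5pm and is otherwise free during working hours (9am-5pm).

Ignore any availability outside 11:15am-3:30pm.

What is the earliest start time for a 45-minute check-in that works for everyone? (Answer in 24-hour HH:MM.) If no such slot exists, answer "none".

Yolanda free within 09:00–17:00: 09:30–11:30, 12:15–14:30, 15:00–16:30.
Jun free within 09:00–17:00: 10:45–11:30, 12:00–13:15, 14:15–17:00.
Gita free within 09:00–17:00: 10:30–11:00, 12:30–16:45.
Yolanda ∩ Jun: 10:45–11:30, 12:15–13:15, 14:15–14:30, 15:00–16:30.
Yolanda ∩ Jun ∩ Priya: 10:45–11:15, 12:45–13:15, 15:30–16:00.
Yolanda ∩ Jun ∩ Priya ∩ Gita: 10:45–11:00, 12:45–13:15, 15:30–16:00.
Restricted to 11:15–15:30: 12:45–13:15.
Windows ≥ 45 min: (none).

none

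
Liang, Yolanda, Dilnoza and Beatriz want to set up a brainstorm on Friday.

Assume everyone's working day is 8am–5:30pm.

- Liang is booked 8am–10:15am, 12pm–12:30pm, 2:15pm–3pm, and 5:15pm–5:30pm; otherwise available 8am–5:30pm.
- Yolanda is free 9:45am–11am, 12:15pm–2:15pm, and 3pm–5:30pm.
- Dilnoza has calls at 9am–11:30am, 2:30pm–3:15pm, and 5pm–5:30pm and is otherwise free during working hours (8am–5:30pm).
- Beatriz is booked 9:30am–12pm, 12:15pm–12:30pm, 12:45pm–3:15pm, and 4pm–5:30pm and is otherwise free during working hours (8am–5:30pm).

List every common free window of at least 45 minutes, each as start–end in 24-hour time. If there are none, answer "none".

15:15–16:00

Liang free within 08:00–17:30: 10:15–12:00, 12:30–14:15, 15:00–17:15.
Dilnoza free within 08:00–17:30: 08:00–09:00, 11:30–14:30, 15:15–17:00.
Beatriz free within 08:00–17:30: 08:00–09:30, 12:00–12:15, 12:30–12:45, 15:15–16:00.
Liang ∩ Yolanda: 10:15–11:00, 12:30–14:15, 15:00–17:15.
Liang ∩ Yolanda ∩ Dilnoza: 12:30–14:15, 15:15–17:00.
Liang ∩ Yolanda ∩ Dilnoza ∩ Beatriz: 12:30–12:45, 15:15–16:00.
Windows ≥ 45 min: 15:15–16:00.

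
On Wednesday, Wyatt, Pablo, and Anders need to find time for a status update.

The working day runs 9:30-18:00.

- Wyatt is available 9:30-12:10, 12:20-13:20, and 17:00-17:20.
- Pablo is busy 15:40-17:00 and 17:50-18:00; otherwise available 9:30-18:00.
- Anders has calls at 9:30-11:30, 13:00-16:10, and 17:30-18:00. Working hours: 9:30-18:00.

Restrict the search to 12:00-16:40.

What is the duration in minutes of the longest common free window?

Pablo free within 09:30–18:00: 09:30–15:40, 17:00–17:50.
Anders free within 09:30–18:00: 11:30–13:00, 16:10–17:30.
Wyatt ∩ Pablo: 09:30–12:10, 12:20–13:20, 17:00–17:20.
Wyatt ∩ Pablo ∩ Anders: 11:30–12:10, 12:20–13:00, 17:00–17:20.
Restricted to 12:00–16:40: 12:00–12:10, 12:20–13:00.
Common window lengths: 10, 40 min; longest is 40.

40 minutes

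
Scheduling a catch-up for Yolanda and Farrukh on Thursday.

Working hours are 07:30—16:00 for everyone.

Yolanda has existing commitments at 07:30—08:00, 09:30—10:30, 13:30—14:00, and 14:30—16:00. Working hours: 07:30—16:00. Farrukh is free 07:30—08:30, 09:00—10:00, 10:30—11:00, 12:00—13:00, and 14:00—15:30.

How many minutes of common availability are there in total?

Yolanda free within 07:30–16:00: 08:00–09:30, 10:30–13:30, 14:00–14:30.
Yolanda ∩ Farrukh: 08:00–08:30, 09:00–09:30, 10:30–11:00, 12:00–13:00, 14:00–14:30.
Total common minutes: 30 + 30 + 30 + 60 + 30 = 180.

180 minutes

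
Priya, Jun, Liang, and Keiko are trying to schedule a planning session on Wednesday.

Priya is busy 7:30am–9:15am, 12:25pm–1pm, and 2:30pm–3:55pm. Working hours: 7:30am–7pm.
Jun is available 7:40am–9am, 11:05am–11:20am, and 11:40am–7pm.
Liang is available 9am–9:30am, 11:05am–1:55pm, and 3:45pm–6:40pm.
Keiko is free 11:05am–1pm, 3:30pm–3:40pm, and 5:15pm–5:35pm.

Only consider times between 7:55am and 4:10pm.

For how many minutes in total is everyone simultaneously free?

Priya free within 07:30–19:00: 09:15–12:25, 13:00–14:30, 15:55–19:00.
Priya ∩ Jun: 11:05–11:20, 11:40–12:25, 13:00–14:30, 15:55–19:00.
Priya ∩ Jun ∩ Liang: 11:05–11:20, 11:40–12:25, 13:00–13:55, 15:55–18:40.
Priya ∩ Jun ∩ Liang ∩ Keiko: 11:05–11:20, 11:40–12:25, 17:15–17:35.
Restricted to 07:55–16:10: 11:05–11:20, 11:40–12:25.
Total common minutes: 15 + 45 = 60.

60 minutes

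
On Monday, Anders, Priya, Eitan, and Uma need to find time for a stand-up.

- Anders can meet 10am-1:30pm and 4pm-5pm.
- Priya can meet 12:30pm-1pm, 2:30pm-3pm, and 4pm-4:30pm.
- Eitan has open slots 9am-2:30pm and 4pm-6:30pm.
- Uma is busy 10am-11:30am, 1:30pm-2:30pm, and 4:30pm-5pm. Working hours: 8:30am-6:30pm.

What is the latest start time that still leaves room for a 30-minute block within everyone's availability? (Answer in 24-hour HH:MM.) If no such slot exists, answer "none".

16:00

Uma free within 08:30–18:30: 08:30–10:00, 11:30–13:30, 14:30–16:30, 17:00–18:30.
Anders ∩ Priya: 12:30–13:00, 16:00–16:30.
Anders ∩ Priya ∩ Eitan: 12:30–13:00, 16:00–16:30.
Anders ∩ Priya ∩ Eitan ∩ Uma: 12:30–13:00, 16:00–16:30.
Windows ≥ 30 min: 12:30–13:00, 16:00–16:30.
Latest start in the last window 16:00–16:30 is 16:30 − 30 min = 16:00.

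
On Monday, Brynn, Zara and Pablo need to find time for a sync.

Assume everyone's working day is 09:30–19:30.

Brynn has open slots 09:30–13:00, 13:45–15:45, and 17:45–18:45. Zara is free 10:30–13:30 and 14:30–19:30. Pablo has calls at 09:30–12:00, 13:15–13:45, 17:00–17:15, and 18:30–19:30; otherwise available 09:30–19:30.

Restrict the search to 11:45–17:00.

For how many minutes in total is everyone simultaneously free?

135 minutes

Pablo free within 09:30–19:30: 12:00–13:15, 13:45–17:00, 17:15–18:30.
Brynn ∩ Zara: 10:30–13:00, 14:30–15:45, 17:45–18:45.
Brynn ∩ Zara ∩ Pablo: 12:00–13:00, 14:30–15:45, 17:45–18:30.
Restricted to 11:45–17:00: 12:00–13:00, 14:30–15:45.
Total common minutes: 60 + 75 = 135.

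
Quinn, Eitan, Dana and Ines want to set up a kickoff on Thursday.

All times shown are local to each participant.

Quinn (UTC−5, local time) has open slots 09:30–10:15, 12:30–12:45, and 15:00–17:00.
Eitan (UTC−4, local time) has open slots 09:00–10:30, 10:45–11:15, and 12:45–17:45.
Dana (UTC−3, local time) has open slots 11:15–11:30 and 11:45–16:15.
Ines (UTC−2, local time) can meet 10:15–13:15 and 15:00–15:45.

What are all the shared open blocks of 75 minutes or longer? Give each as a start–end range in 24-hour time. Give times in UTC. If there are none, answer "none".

Quinn → UTC: 14:30–15:15, 17:30–17:45, 20:00–22:00.
Eitan → UTC: 13:00–14:30, 14:45–15:15, 16:45–21:45.
Dana → UTC: 14:15–14:30, 14:45–19:15.
Ines → UTC: 12:15–15:15, 17:00–17:45.
Quinn ∩ Eitan: 14:45–15:15, 17:30–17:45, 20:00–21:45.
Quinn ∩ Eitan ∩ Dana: 14:45–15:15, 17:30–17:45.
Quinn ∩ Eitan ∩ Dana ∩ Ines: 14:45–15:15, 17:30–17:45.
Windows ≥ 75 min: (none).

none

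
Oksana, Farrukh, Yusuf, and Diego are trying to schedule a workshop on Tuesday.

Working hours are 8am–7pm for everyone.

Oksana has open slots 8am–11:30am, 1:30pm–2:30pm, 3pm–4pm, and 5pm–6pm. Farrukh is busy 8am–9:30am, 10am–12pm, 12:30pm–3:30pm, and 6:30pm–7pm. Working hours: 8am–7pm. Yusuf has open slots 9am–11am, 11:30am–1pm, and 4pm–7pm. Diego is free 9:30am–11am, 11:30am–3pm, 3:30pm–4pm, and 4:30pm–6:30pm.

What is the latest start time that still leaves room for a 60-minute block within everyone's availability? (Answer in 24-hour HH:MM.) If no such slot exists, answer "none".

17:00

Farrukh free within 08:00–19:00: 09:30–10:00, 12:00–12:30, 15:30–18:30.
Oksana ∩ Farrukh: 09:30–10:00, 15:30–16:00, 17:00–18:00.
Oksana ∩ Farrukh ∩ Yusuf: 09:30–10:00, 17:00–18:00.
Oksana ∩ Farrukh ∩ Yusuf ∩ Diego: 09:30–10:00, 17:00–18:00.
Windows ≥ 60 min: 17:00–18:00.
Latest start in the last window 17:00–18:00 is 18:00 − 60 min = 17:00.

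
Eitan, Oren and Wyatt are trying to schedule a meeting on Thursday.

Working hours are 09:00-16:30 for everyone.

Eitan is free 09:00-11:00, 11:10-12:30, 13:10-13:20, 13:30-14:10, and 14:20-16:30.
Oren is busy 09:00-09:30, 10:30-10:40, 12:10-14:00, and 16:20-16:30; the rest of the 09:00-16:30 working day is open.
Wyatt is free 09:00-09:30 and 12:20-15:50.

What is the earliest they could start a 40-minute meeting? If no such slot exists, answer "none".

Oren free within 09:00–16:30: 09:30–10:30, 10:40–12:10, 14:00–16:20.
Eitan ∩ Oren: 09:30–10:30, 10:40–11:00, 11:10–12:10, 14:00–14:10, 14:20–16:20.
Eitan ∩ Oren ∩ Wyatt: 14:00–14:10, 14:20–15:50.
Windows ≥ 40 min: 14:20–15:50.
Earliest such window starts at 14:20.

14:20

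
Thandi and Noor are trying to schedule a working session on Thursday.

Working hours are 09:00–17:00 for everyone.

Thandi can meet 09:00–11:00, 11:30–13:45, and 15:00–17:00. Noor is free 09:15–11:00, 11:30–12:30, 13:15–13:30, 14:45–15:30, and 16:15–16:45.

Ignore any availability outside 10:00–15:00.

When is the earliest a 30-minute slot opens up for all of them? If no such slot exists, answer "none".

Thandi ∩ Noor: 09:15–11:00, 11:30–12:30, 13:15–13:30, 15:00–15:30, 16:15–16:45.
Restricted to 10:00–15:00: 10:00–11:00, 11:30–12:30, 13:15–13:30.
Windows ≥ 30 min: 10:00–11:00, 11:30–12:30.
Earliest such window starts at 10:00.

10:00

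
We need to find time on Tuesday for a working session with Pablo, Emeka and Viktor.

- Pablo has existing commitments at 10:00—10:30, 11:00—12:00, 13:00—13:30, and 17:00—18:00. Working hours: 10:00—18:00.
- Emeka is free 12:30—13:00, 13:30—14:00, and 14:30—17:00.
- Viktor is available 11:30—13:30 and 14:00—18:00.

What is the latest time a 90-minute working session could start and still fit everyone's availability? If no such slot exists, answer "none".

15:30

Pablo free within 10:00–18:00: 10:30–11:00, 12:00–13:00, 13:30–17:00.
Pablo ∩ Emeka: 12:30–13:00, 13:30–14:00, 14:30–17:00.
Pablo ∩ Emeka ∩ Viktor: 12:30–13:00, 14:30–17:00.
Windows ≥ 90 min: 14:30–17:00.
Latest start in the last window 14:30–17:00 is 17:00 − 90 min = 15:30.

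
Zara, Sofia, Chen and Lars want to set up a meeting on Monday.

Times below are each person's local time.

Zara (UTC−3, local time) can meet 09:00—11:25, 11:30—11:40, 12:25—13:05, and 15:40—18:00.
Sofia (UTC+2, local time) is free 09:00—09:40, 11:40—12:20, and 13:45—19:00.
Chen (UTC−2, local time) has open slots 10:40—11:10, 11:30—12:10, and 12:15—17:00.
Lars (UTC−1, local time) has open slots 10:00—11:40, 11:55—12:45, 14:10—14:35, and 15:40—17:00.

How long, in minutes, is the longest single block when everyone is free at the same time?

Zara → UTC: 12:00–14:25, 14:30–14:40, 15:25–16:05, 18:40–21:00.
Sofia → UTC: 07:00–07:40, 09:40–10:20, 11:45–17:00.
Chen → UTC: 12:40–13:10, 13:30–14:10, 14:15–19:00.
Lars → UTC: 11:00–12:40, 12:55–13:45, 15:10–15:35, 16:40–18:00.
Zara ∩ Sofia: 12:00–14:25, 14:30–14:40, 15:25–16:05.
Zara ∩ Sofia ∩ Chen: 12:40–13:10, 13:30–14:10, 14:15–14:25, 14:30–14:40, 15:25–16:05.
Zara ∩ Sofia ∩ Chen ∩ Lars: 12:55–13:10, 13:30–13:45, 15:25–15:35.
Common window lengths: 15, 15, 10 min; longest is 15.

15 minutes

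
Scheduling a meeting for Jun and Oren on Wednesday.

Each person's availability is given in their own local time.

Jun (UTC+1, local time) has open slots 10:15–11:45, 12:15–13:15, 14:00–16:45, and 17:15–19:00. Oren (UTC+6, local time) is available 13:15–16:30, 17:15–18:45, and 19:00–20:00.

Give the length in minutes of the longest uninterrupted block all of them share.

75 minutes

Jun → UTC: 09:15–10:45, 11:15–12:15, 13:00–15:45, 16:15–18:00.
Oren → UTC: 07:15–10:30, 11:15–12:45, 13:00–14:00.
Jun ∩ Oren: 09:15–10:30, 11:15–12:15, 13:00–14:00.
Common window lengths: 75, 60, 60 min; longest is 75.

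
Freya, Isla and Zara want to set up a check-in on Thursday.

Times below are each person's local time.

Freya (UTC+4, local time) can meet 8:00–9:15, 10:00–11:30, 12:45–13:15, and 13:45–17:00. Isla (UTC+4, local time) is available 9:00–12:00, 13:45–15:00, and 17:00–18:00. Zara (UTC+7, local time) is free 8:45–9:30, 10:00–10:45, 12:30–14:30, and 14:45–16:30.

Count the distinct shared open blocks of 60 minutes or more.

Freya → UTC: 04:00–05:15, 06:00–07:30, 08:45–09:15, 09:45–13:00.
Isla → UTC: 05:00–08:00, 09:45–11:00, 13:00–14:00.
Zara → UTC: 01:45–02:30, 03:00–03:45, 05:30–07:30, 07:45–09:30.
Freya ∩ Isla: 05:00–05:15, 06:00–07:30, 09:45–11:00.
Freya ∩ Isla ∩ Zara: 06:00–07:30.
Windows ≥ 60 min: 06:00–07:30.
That's 1 window.

1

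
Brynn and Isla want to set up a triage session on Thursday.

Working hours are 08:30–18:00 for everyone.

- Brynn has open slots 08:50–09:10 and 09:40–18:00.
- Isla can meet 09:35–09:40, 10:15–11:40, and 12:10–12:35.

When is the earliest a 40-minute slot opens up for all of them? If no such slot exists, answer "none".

10:15

Brynn ∩ Isla: 10:15–11:40, 12:10–12:35.
Windows ≥ 40 min: 10:15–11:40.
Earliest such window starts at 10:15.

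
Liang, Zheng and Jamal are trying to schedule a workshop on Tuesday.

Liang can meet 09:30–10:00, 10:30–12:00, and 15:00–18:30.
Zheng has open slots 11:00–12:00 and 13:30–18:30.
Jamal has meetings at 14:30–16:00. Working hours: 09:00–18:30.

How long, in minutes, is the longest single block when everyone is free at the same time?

150 minutes

Jamal free within 09:00–18:30: 09:00–14:30, 16:00–18:30.
Liang ∩ Zheng: 11:00–12:00, 15:00–18:30.
Liang ∩ Zheng ∩ Jamal: 11:00–12:00, 16:00–18:30.
Common window lengths: 60, 150 min; longest is 150.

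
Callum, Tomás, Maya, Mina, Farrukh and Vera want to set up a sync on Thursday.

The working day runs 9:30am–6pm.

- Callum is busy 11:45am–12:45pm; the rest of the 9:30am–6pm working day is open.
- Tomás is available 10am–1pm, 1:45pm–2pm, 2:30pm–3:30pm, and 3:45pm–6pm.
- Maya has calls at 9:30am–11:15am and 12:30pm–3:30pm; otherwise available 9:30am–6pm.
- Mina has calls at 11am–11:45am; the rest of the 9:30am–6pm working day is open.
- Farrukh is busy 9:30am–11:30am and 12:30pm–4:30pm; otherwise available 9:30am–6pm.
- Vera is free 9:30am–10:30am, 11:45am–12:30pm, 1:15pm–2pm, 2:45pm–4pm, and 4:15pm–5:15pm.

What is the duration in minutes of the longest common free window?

Callum free within 09:30–18:00: 09:30–11:45, 12:45–18:00.
Maya free within 09:30–18:00: 11:15–12:30, 15:30–18:00.
Mina free within 09:30–18:00: 09:30–11:00, 11:45–18:00.
Farrukh free within 09:30–18:00: 11:30–12:30, 16:30–18:00.
Callum ∩ Tomás: 10:00–11:45, 12:45–13:00, 13:45–14:00, 14:30–15:30, 15:45–18:00.
Callum ∩ Tomás ∩ Maya: 11:15–11:45, 15:45–18:00.
Callum ∩ Tomás ∩ Maya ∩ Mina: 15:45–18:00.
Callum ∩ Tomás ∩ Maya ∩ Mina ∩ Farrukh: 16:30–18:00.
Callum ∩ Tomás ∩ Maya ∩ Mina ∩ Farrukh ∩ Vera: 16:30–17:15.
Single common window of 45 minutes.

45 minutes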